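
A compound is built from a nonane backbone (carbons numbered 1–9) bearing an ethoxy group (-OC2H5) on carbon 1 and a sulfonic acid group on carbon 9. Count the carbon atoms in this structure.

Atom tally by fragment:
  C2H5OCH2 → C:3 H:7 O:1
  CH2 → C:1 H:2
  CH2 → C:1 H:2
  CH2 → C:1 H:2
  CH2 → C:1 H:2
  CH2 → C:1 H:2
  CH2 → C:1 H:2
  CH2 → C:1 H:2
  CH2SO3H → C:1 H:3 S:1 O:3
Element totals:
  C: 11
  H: 24
  O: 4
  S: 1

11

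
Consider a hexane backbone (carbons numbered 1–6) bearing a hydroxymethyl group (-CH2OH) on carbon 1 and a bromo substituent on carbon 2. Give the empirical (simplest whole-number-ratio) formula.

Atom tally by fragment:
  HOCH2CH2 → C:2 H:5 O:1
  CH(Br) → C:1 H:1 Br:1
  CH2 → C:1 H:2
  CH2 → C:1 H:2
  CH2 → C:1 H:2
  CH3 → C:1 H:3
Element totals:
  C: 7
  H: 15
  Br: 1
  O: 1
Molecular formula: C7H15BrO.
gcd of subscripts (1, 7, 15, 1) = 1, so the empirical formula equals the molecular formula.

C7H15BrO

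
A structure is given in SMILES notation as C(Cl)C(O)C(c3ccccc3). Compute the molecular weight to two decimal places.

170.64 g/mol

Atom tally by fragment:
  ClCH2 → C:1 H:2 Cl:1
  CH(OH) → C:1 H:2 O:1
  CH2C6H5 → C:7 H:7
Element totals:
  C: 9
  H: 11
  Cl: 1
  O: 1
Molecular formula: C9H11ClO.
  M = 9(12.011) + 11(1.008) + 35.45 + 15.999
    = 108.099 + 11.088 + 35.450 + 15.999 = 170.636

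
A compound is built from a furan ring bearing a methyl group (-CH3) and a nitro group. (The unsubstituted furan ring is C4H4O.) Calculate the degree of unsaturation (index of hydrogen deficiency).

Atom tally by fragment:
  furan ring core → C:4 H:4 O:1
  (− 2 ring H displaced by substituents)
  + CH3 → C:1 H:3
  + NO2 → N:1 O:2
Element totals:
  C: 5
  H: 5
  N: 1
  O: 3
Molecular formula: C5H5NO3.
DoU = (2C + 2 + N − H − X) / 2 = (2·5 + 2 + 1 − 5 − 0) / 2 = 4.

4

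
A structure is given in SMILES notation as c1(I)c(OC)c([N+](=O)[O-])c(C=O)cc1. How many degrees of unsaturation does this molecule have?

Atom tally by fragment:
  benzene ring core → C:6 H:6
  (− 4 ring H displaced by substituents)
  + I → I:1
  + OCH3 → C:1 H:3 O:1
  + NO2 → N:1 O:2
  + CHO → C:1 H:1 O:1
Element totals:
  C: 8
  H: 6
  I: 1
  N: 1
  O: 4
Molecular formula: C8H6INO4.
DoU = (2C + 2 + N − H − X) / 2 = (2·8 + 2 + 1 − 6 − 1) / 2 = 6.

6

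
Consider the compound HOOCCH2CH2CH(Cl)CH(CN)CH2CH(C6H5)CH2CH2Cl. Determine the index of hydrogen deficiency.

7

Atom tally by fragment:
  HOOCCH2 → C:2 H:3 O:2
  CH2 → C:1 H:2
  CH(Cl) → C:1 H:1 Cl:1
  CH(CN) → C:2 H:1 N:1
  CH2 → C:1 H:2
  CH(C6H5) → C:7 H:6
  CH2 → C:1 H:2
  CH2Cl → C:1 H:2 Cl:1
Element totals:
  C: 16
  H: 19
  Cl: 2
  N: 1
  O: 2
Molecular formula: C16H19Cl2NO2.
DoU = (2C + 2 + N − H − X) / 2 = (2·16 + 2 + 1 − 19 − 2) / 2 = 7.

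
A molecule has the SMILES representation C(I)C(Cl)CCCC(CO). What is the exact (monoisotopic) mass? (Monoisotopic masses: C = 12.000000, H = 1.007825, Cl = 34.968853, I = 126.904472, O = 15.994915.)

275.9778

Atom tally by fragment:
  ICH2 → C:1 H:2 I:1
  CH(Cl) → C:1 H:1 Cl:1
  CH2 → C:1 H:2
  CH2 → C:1 H:2
  CH2 → C:1 H:2
  CH2CH2OH → C:2 H:5 O:1
Element totals:
  C: 7
  H: 14
  Cl: 1
  I: 1
  O: 1
Molecular formula: C7H14ClIO.
  M = 7(12.0) + 14(1.007825) + 34.968853 + 126.904472 + 15.994915
    = 84.000000 + 14.109550 + 34.968853 + 126.904472 + 15.994915 = 275.977790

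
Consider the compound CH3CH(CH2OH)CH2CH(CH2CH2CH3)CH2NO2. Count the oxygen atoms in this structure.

3

Atom tally by fragment:
  CH3 → C:1 H:3
  CH(CH2OH) → C:2 H:4 O:1
  CH2 → C:1 H:2
  CH(CH2CH2CH3) → C:4 H:8
  CH2NO2 → C:1 H:2 N:1 O:2
Element totals:
  C: 9
  H: 19
  N: 1
  O: 3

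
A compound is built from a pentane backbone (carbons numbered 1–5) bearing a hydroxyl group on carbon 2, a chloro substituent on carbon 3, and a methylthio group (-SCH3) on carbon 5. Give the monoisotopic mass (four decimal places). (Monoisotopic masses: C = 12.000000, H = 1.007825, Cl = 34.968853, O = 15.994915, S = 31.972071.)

Atom tally by fragment:
  CH3 → C:1 H:3
  CH(OH) → C:1 H:2 O:1
  CH(Cl) → C:1 H:1 Cl:1
  CH2 → C:1 H:2
  CH2SCH3 → C:2 H:5 S:1
Element totals:
  C: 6
  H: 13
  Cl: 1
  O: 1
  S: 1
Molecular formula: C6H13ClOS.
  M = 6(12.0) + 13(1.007825) + 34.968853 + 15.994915 + 31.972071
    = 72.000000 + 13.101725 + 34.968853 + 15.994915 + 31.972071 = 168.037564

168.0376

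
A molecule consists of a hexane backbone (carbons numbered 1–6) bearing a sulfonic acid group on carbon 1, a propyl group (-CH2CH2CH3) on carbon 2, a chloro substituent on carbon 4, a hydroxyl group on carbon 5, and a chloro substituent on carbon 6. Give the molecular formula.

Atom tally by fragment:
  HO3SCH2 → C:1 H:3 S:1 O:3
  CH(CH2CH2CH3) → C:4 H:8
  CH2 → C:1 H:2
  CH(Cl) → C:1 H:1 Cl:1
  CH(OH) → C:1 H:2 O:1
  CH2Cl → C:1 H:2 Cl:1
Element totals:
  C: 9
  H: 18
  Cl: 2
  O: 4
  S: 1

C9H18Cl2O4S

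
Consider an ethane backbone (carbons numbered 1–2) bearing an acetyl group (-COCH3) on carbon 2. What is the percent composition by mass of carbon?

Atom tally by fragment:
  CH3 → C:1 H:3
  CH2COCH3 → C:3 H:5 O:1
Element totals:
  C: 4
  H: 8
  O: 1
Molecular formula: C4H8O.
Molar mass = 72.107 g/mol.
Mass from C: 4 × 12.011 = 48.044 g/mol.
%C = 48.044 / 72.107 × 100 = 66.63%.

66.63%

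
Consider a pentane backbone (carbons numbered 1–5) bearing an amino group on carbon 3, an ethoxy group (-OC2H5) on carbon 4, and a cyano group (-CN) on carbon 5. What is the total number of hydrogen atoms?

16

Atom tally by fragment:
  CH3 → C:1 H:3
  CH2 → C:1 H:2
  CH(NH2) → C:1 H:3 N:1
  CH(OC2H5) → C:3 H:6 O:1
  CH2CN → C:2 H:2 N:1
Element totals:
  C: 8
  H: 16
  N: 2
  O: 1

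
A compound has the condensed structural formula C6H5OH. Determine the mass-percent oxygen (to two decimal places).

Atom tally by fragment:
  benzene ring core → C:6 H:6
  (− 1 ring H displaced by substituents)
  + OH → O:1 H:1
Element totals:
  C: 6
  H: 6
  O: 1
Molecular formula: C6H6O.
Molar mass = 94.113 g/mol.
Mass from O: 1 × 15.999 = 15.999 g/mol.
%O = 15.999 / 94.113 × 100 = 17.00%.

17.00%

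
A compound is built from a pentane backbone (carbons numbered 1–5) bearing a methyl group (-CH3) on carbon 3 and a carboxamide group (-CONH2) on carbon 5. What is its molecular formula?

C7H15NO

Atom tally by fragment:
  CH3 → C:1 H:3
  CH2 → C:1 H:2
  CH(CH3) → C:2 H:4
  CH2 → C:1 H:2
  CH2CONH2 → C:2 H:4 O:1 N:1
Element totals:
  C: 7
  H: 15
  N: 1
  O: 1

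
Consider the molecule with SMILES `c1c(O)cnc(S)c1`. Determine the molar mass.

127.16 g/mol

Atom tally by fragment:
  pyridine ring core → C:5 H:5 N:1
  (− 2 ring H displaced by substituents)
  + OH → O:1 H:1
  + SH → S:1 H:1
Element totals:
  C: 5
  H: 5
  N: 1
  O: 1
  S: 1
Molecular formula: C5H5NOS.
  M = 5(12.011) + 5(1.008) + 14.007 + 15.999 + 32.06
    = 60.055 + 5.040 + 14.007 + 15.999 + 32.060 = 127.161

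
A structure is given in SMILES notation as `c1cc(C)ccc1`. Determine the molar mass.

92.14 g/mol

Atom tally by fragment:
  benzene ring core → C:6 H:6
  (− 1 ring H displaced by substituents)
  + CH3 → C:1 H:3
Element totals:
  C: 7
  H: 8
Molecular formula: C7H8.
  M = 7(12.011) + 8(1.008)
    = 84.077 + 8.064 = 92.141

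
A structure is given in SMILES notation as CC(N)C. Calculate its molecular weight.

59.11 g/mol

Atom tally by fragment:
  CH3 → C:1 H:3
  CH(NH2) → C:1 H:3 N:1
  CH3 → C:1 H:3
Element totals:
  C: 3
  H: 9
  N: 1
Molecular formula: C3H9N.
  M = 3(12.011) + 9(1.008) + 14.007
    = 36.033 + 9.072 + 14.007 = 59.112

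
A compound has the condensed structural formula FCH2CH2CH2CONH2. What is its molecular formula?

C4H8FNO

Atom tally by fragment:
  FCH2 → C:1 H:2 F:1
  CH2 → C:1 H:2
  CH2CONH2 → C:2 H:4 O:1 N:1
Element totals:
  C: 4
  H: 8
  F: 1
  N: 1
  O: 1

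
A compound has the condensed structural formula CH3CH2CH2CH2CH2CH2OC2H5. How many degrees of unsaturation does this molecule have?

0

Element totals:
  C: 8
  H: 18
  O: 1
Molecular formula: C8H18O.
DoU = (2C + 2 + N − H − X) / 2 = (2·8 + 2 + 0 − 18 − 0) / 2 = 0.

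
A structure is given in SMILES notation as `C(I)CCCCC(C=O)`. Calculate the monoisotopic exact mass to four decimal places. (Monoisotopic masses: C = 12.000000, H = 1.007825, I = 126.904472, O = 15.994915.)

240.0011

Atom tally by fragment:
  ICH2 → C:1 H:2 I:1
  CH2 → C:1 H:2
  CH2 → C:1 H:2
  CH2 → C:1 H:2
  CH2 → C:1 H:2
  CH2CHO → C:2 H:3 O:1
Element totals:
  C: 7
  H: 13
  I: 1
  O: 1
Molecular formula: C7H13IO.
  M = 7(12.0) + 13(1.007825) + 126.904472 + 15.994915
    = 84.000000 + 13.101725 + 126.904472 + 15.994915 = 240.001112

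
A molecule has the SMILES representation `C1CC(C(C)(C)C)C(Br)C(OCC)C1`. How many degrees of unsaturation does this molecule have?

1

Atom tally by fragment:
  cyclohexane ring core → C:6 H:12
  (− 3 ring H displaced by substituents)
  + C(CH3)3 → C:4 H:9
  + Br → Br:1
  + OC2H5 → C:2 H:5 O:1
Element totals:
  C: 12
  H: 23
  Br: 1
  O: 1
Molecular formula: C12H23BrO.
DoU = (2C + 2 + N − H − X) / 2 = (2·12 + 2 + 0 − 23 − 1) / 2 = 1.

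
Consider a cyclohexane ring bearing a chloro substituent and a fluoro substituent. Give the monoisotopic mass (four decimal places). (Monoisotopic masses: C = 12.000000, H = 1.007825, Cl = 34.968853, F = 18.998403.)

136.0455

Atom tally by fragment:
  cyclohexane ring core → C:6 H:12
  (− 2 ring H displaced by substituents)
  + Cl → Cl:1
  + F → F:1
Element totals:
  C: 6
  H: 10
  Cl: 1
  F: 1
Molecular formula: C6H10ClF.
  M = 6(12.0) + 10(1.007825) + 34.968853 + 18.998403
    = 72.000000 + 10.078250 + 34.968853 + 18.998403 = 136.045506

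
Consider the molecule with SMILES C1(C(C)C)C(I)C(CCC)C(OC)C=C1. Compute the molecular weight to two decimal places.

322.23 g/mol

Atom tally by fragment:
  cyclohexene ring core → C:6 H:10
  (− 4 ring H displaced by substituents)
  + CH(CH3)2 → C:3 H:7
  + I → I:1
  + CH2CH2CH3 → C:3 H:7
  + OCH3 → C:1 H:3 O:1
Element totals:
  C: 13
  H: 23
  I: 1
  O: 1
Molecular formula: C13H23IO.
  M = 13(12.011) + 23(1.008) + 126.904 + 15.999
    = 156.143 + 23.184 + 126.904 + 15.999 = 322.230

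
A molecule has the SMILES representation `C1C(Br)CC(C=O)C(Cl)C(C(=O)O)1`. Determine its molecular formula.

Atom tally by fragment:
  cyclohexane ring core → C:6 H:12
  (− 4 ring H displaced by substituents)
  + Br → Br:1
  + CHO → C:1 H:1 O:1
  + Cl → Cl:1
  + COOH → C:1 H:1 O:2
Element totals:
  C: 8
  H: 10
  Br: 1
  Cl: 1
  O: 3

C8H10BrClO3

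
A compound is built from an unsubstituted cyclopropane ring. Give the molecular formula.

Atom tally by fragment:
  cyclopropane ring core → C:3 H:6
Element totals:
  C: 3
  H: 6

C3H6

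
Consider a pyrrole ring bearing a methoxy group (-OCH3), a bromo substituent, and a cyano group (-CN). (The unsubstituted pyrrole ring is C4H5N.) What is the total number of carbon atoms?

6

Atom tally by fragment:
  pyrrole ring core → C:4 H:5 N:1
  (− 3 ring H displaced by substituents)
  + OCH3 → C:1 H:3 O:1
  + Br → Br:1
  + CN → C:1 N:1
Element totals:
  C: 6
  H: 5
  Br: 1
  N: 2
  O: 1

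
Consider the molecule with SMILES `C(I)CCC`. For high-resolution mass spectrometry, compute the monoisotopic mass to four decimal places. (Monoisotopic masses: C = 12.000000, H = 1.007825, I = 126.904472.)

Atom tally by fragment:
  ICH2 → C:1 H:2 I:1
  CH2 → C:1 H:2
  CH2 → C:1 H:2
  CH3 → C:1 H:3
Element totals:
  C: 4
  H: 9
  I: 1
Molecular formula: C4H9I.
  M = 4(12.0) + 9(1.007825) + 126.904472
    = 48.000000 + 9.070425 + 126.904472 = 183.974897

183.9749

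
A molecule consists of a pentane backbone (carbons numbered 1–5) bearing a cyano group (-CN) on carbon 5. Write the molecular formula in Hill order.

C6H11N

Atom tally by fragment:
  CH3 → C:1 H:3
  CH2 → C:1 H:2
  CH2 → C:1 H:2
  CH2 → C:1 H:2
  CH2CN → C:2 H:2 N:1
Element totals:
  C: 6
  H: 11
  N: 1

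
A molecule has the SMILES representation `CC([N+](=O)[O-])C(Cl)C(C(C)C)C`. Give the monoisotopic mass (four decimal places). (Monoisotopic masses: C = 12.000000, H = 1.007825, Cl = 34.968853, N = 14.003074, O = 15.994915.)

Atom tally by fragment:
  CH3 → C:1 H:3
  CH(NO2) → C:1 H:1 N:1 O:2
  CH(Cl) → C:1 H:1 Cl:1
  CH(CH(CH3)2) → C:4 H:8
  CH3 → C:1 H:3
Element totals:
  C: 8
  H: 16
  Cl: 1
  N: 1
  O: 2
Molecular formula: C8H16ClNO2.
  M = 8(12.0) + 16(1.007825) + 34.968853 + 14.003074 + 2(15.994915)
    = 96.000000 + 16.125200 + 34.968853 + 14.003074 + 31.989830 = 193.086957

193.0870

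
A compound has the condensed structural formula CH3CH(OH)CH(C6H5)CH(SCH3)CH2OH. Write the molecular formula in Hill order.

Atom tally by fragment:
  CH3 → C:1 H:3
  CH(OH) → C:1 H:2 O:1
  CH(C6H5) → C:7 H:6
  CH(SCH3) → C:2 H:4 S:1
  CH2OH → C:1 H:3 O:1
Element totals:
  C: 12
  H: 18
  O: 2
  S: 1

C12H18O2S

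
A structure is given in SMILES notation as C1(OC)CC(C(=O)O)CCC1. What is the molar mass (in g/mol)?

Atom tally by fragment:
  cyclohexane ring core → C:6 H:12
  (− 2 ring H displaced by substituents)
  + OCH3 → C:1 H:3 O:1
  + COOH → C:1 H:1 O:2
Element totals:
  C: 8
  H: 14
  O: 3
Molecular formula: C8H14O3.
  M = 8(12.011) + 14(1.008) + 3(15.999)
    = 96.088 + 14.112 + 47.997 = 158.197

158.20 g/mol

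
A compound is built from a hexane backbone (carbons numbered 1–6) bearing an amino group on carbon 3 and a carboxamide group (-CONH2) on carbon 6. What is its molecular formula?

C7H16N2O

Atom tally by fragment:
  CH3 → C:1 H:3
  CH2 → C:1 H:2
  CH(NH2) → C:1 H:3 N:1
  CH2 → C:1 H:2
  CH2 → C:1 H:2
  CH2CONH2 → C:2 H:4 O:1 N:1
Element totals:
  C: 7
  H: 16
  N: 2
  O: 1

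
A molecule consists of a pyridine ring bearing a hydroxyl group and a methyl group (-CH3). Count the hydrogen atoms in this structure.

Atom tally by fragment:
  pyridine ring core → C:5 H:5 N:1
  (− 2 ring H displaced by substituents)
  + OH → O:1 H:1
  + CH3 → C:1 H:3
Element totals:
  C: 6
  H: 7
  N: 1
  O: 1

7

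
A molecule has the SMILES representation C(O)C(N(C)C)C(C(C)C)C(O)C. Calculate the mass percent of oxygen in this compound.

Atom tally by fragment:
  HOCH2 → C:1 H:3 O:1
  CH(N(CH3)2) → C:3 H:7 N:1
  CH(CH(CH3)2) → C:4 H:8
  CH(OH) → C:1 H:2 O:1
  CH3 → C:1 H:3
Element totals:
  C: 10
  H: 23
  N: 1
  O: 2
Molecular formula: C10H23NO2.
Molar mass = 189.299 g/mol.
Mass from O: 2 × 15.999 = 31.998 g/mol.
%O = 31.998 / 189.299 × 100 = 16.90%.

16.90%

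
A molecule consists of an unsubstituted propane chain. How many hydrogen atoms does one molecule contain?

Atom tally by fragment:
  CH3 → C:1 H:3
  CH2 → C:1 H:2
  CH3 → C:1 H:3
Element totals:
  C: 3
  H: 8

8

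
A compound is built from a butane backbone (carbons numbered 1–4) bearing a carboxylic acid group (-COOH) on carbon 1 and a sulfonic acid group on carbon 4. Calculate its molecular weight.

Atom tally by fragment:
  HOOCCH2 → C:2 H:3 O:2
  CH2 → C:1 H:2
  CH2 → C:1 H:2
  CH2SO3H → C:1 H:3 S:1 O:3
Element totals:
  C: 5
  H: 10
  O: 5
  S: 1
Molecular formula: C5H10O5S.
  M = 5(12.011) + 10(1.008) + 5(15.999) + 32.06
    = 60.055 + 10.080 + 79.995 + 32.060 = 182.190

182.19 g/mol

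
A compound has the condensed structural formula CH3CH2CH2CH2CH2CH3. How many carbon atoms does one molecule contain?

6

Element totals:
  C: 6
  H: 14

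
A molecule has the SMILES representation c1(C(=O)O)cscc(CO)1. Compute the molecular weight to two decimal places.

Atom tally by fragment:
  thiophene ring core → C:4 H:4 S:1
  (− 2 ring H displaced by substituents)
  + COOH → C:1 H:1 O:2
  + CH2OH → C:1 H:3 O:1
Element totals:
  C: 6
  H: 6
  O: 3
  S: 1
Molecular formula: C6H6O3S.
  M = 6(12.011) + 6(1.008) + 3(15.999) + 32.06
    = 72.066 + 6.048 + 47.997 + 32.060 = 158.171

158.17 g/mol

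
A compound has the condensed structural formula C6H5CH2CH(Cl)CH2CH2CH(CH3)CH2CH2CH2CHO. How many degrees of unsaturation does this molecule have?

Atom tally by fragment:
  C6H5CH2 → C:7 H:7
  CH(Cl) → C:1 H:1 Cl:1
  CH2 → C:1 H:2
  CH2 → C:1 H:2
  CH(CH3) → C:2 H:4
  CH2 → C:1 H:2
  CH2 → C:1 H:2
  CH2CHO → C:2 H:3 O:1
Element totals:
  C: 16
  H: 23
  Cl: 1
  O: 1
Molecular formula: C16H23ClO.
DoU = (2C + 2 + N − H − X) / 2 = (2·16 + 2 + 0 − 23 − 1) / 2 = 5.

5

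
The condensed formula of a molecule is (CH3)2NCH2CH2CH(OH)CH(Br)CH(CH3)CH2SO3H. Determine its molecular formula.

C9H20BrNO4S

Atom tally by fragment:
  (CH3)2NCH2 → C:3 H:8 N:1
  CH2 → C:1 H:2
  CH(OH) → C:1 H:2 O:1
  CH(Br) → C:1 H:1 Br:1
  CH(CH3) → C:2 H:4
  CH2SO3H → C:1 H:3 S:1 O:3
Element totals:
  C: 9
  H: 20
  Br: 1
  N: 1
  O: 4
  S: 1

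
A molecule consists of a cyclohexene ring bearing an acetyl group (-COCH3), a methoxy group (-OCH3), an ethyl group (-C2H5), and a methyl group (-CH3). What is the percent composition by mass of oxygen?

Atom tally by fragment:
  cyclohexene ring core → C:6 H:10
  (− 4 ring H displaced by substituents)
  + COCH3 → C:2 H:3 O:1
  + OCH3 → C:1 H:3 O:1
  + C2H5 → C:2 H:5
  + CH3 → C:1 H:3
Element totals:
  C: 12
  H: 20
  O: 2
Molecular formula: C12H20O2.
Molar mass = 196.290 g/mol.
Mass from O: 2 × 15.999 = 31.998 g/mol.
%O = 31.998 / 196.290 × 100 = 16.30%.

16.30%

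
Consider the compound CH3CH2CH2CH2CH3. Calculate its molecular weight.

Element totals:
  C: 5
  H: 12
Molecular formula: C5H12.
  M = 5(12.011) + 12(1.008)
    = 60.055 + 12.096 = 72.151

72.15 g/mol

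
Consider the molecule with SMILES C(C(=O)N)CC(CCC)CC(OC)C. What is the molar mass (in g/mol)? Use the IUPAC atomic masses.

Atom tally by fragment:
  H2NOCCH2 → C:2 H:4 O:1 N:1
  CH2 → C:1 H:2
  CH(CH2CH2CH3) → C:4 H:8
  CH2 → C:1 H:2
  CH(OCH3) → C:2 H:4 O:1
  CH3 → C:1 H:3
Element totals:
  C: 11
  H: 23
  N: 1
  O: 2
Molecular formula: C11H23NO2.
  M = 11(12.011) + 23(1.008) + 14.007 + 2(15.999)
    = 132.121 + 23.184 + 14.007 + 31.998 = 201.310

201.31 g/mol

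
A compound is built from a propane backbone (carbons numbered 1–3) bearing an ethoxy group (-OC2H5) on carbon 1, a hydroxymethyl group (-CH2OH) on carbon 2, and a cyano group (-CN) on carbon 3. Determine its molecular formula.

C7H13NO2

Atom tally by fragment:
  C2H5OCH2 → C:3 H:7 O:1
  CH(CH2OH) → C:2 H:4 O:1
  CH2CN → C:2 H:2 N:1
Element totals:
  C: 7
  H: 13
  N: 1
  O: 2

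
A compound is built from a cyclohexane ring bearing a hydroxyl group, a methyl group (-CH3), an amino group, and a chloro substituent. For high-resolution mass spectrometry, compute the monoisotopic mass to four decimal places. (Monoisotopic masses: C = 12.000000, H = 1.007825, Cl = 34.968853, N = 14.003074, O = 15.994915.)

Atom tally by fragment:
  cyclohexane ring core → C:6 H:12
  (− 4 ring H displaced by substituents)
  + OH → O:1 H:1
  + CH3 → C:1 H:3
  + NH2 → N:1 H:2
  + Cl → Cl:1
Element totals:
  C: 7
  H: 14
  Cl: 1
  N: 1
  O: 1
Molecular formula: C7H14ClNO.
  M = 7(12.0) + 14(1.007825) + 34.968853 + 14.003074 + 15.994915
    = 84.000000 + 14.109550 + 34.968853 + 14.003074 + 15.994915 = 163.076392

163.0764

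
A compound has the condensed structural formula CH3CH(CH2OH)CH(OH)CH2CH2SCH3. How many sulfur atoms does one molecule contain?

Element totals:
  C: 7
  H: 16
  O: 2
  S: 1

1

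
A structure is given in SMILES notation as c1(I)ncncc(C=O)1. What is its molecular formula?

C5H3IN2O

Atom tally by fragment:
  pyrimidine ring core → C:4 H:4 N:2
  (− 2 ring H displaced by substituents)
  + I → I:1
  + CHO → C:1 H:1 O:1
Element totals:
  C: 5
  H: 3
  I: 1
  N: 2
  O: 1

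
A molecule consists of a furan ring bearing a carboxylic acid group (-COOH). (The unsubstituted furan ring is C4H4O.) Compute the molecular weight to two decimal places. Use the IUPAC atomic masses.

112.08 g/mol

Atom tally by fragment:
  furan ring core → C:4 H:4 O:1
  (− 1 ring H displaced by substituents)
  + COOH → C:1 H:1 O:2
Element totals:
  C: 5
  H: 4
  O: 3
Molecular formula: C5H4O3.
  M = 5(12.011) + 4(1.008) + 3(15.999)
    = 60.055 + 4.032 + 47.997 = 112.084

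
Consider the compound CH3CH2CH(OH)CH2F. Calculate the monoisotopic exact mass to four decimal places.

92.0637

Element totals:
  C: 4
  H: 9
  F: 1
  O: 1
Molecular formula: C4H9FO.
  M = 4(12.0) + 9(1.007825) + 18.998403 + 15.994915
    = 48.000000 + 9.070425 + 18.998403 + 15.994915 = 92.063743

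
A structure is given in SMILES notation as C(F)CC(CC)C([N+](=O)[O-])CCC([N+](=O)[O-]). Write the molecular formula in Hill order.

Atom tally by fragment:
  FCH2 → C:1 H:2 F:1
  CH2 → C:1 H:2
  CH(C2H5) → C:3 H:6
  CH(NO2) → C:1 H:1 N:1 O:2
  CH2 → C:1 H:2
  CH2 → C:1 H:2
  CH2NO2 → C:1 H:2 N:1 O:2
Element totals:
  C: 9
  H: 17
  F: 1
  N: 2
  O: 4

C9H17FN2O4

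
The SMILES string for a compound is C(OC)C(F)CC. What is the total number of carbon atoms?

Atom tally by fragment:
  CH3OCH2 → C:2 H:5 O:1
  CH(F) → C:1 H:1 F:1
  CH2 → C:1 H:2
  CH3 → C:1 H:3
Element totals:
  C: 5
  H: 11
  F: 1
  O: 1

5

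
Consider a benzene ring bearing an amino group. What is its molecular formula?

Atom tally by fragment:
  benzene ring core → C:6 H:6
  (− 1 ring H displaced by substituents)
  + NH2 → N:1 H:2
Element totals:
  C: 6
  H: 7
  N: 1

C6H7N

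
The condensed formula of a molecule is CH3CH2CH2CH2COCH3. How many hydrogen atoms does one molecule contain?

Element totals:
  C: 6
  H: 12
  O: 1

12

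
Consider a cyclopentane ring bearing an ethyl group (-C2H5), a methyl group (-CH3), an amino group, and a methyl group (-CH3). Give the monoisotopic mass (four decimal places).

141.1517

Atom tally by fragment:
  cyclopentane ring core → C:5 H:10
  (− 4 ring H displaced by substituents)
  + C2H5 → C:2 H:5
  + CH3 → C:1 H:3
  + NH2 → N:1 H:2
  + CH3 → C:1 H:3
Element totals:
  C: 9
  H: 19
  N: 1
Molecular formula: C9H19N.
  M = 9(12.0) + 19(1.007825) + 14.003074
    = 108.000000 + 19.148675 + 14.003074 = 141.151749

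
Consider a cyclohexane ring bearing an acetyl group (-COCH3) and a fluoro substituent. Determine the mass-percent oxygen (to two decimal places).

11.10%

Atom tally by fragment:
  cyclohexane ring core → C:6 H:12
  (− 2 ring H displaced by substituents)
  + COCH3 → C:2 H:3 O:1
  + F → F:1
Element totals:
  C: 8
  H: 13
  F: 1
  O: 1
Molecular formula: C8H13FO.
Molar mass = 144.189 g/mol.
Mass from O: 1 × 15.999 = 15.999 g/mol.
%O = 15.999 / 144.189 × 100 = 11.10%.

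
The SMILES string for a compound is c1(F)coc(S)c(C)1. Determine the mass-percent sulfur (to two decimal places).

Atom tally by fragment:
  furan ring core → C:4 H:4 O:1
  (− 3 ring H displaced by substituents)
  + F → F:1
  + SH → S:1 H:1
  + CH3 → C:1 H:3
Element totals:
  C: 5
  H: 5
  F: 1
  O: 1
  S: 1
Molecular formula: C5H5FOS.
Molar mass = 132.152 g/mol.
Mass from S: 1 × 32.06 = 32.060 g/mol.
%S = 32.060 / 132.152 × 100 = 24.26%.

24.26%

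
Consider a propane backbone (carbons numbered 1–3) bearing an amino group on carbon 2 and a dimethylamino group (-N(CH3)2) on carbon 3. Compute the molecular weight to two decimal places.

102.18 g/mol

Atom tally by fragment:
  CH3 → C:1 H:3
  CH(NH2) → C:1 H:3 N:1
  CH2N(CH3)2 → C:3 H:8 N:1
Element totals:
  C: 5
  H: 14
  N: 2
Molecular formula: C5H14N2.
  M = 5(12.011) + 14(1.008) + 2(14.007)
    = 60.055 + 14.112 + 28.014 = 102.181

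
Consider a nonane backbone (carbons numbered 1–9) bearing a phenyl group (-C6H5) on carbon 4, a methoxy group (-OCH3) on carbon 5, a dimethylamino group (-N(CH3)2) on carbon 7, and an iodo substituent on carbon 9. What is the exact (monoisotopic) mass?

403.1372

Atom tally by fragment:
  CH3 → C:1 H:3
  CH2 → C:1 H:2
  CH2 → C:1 H:2
  CH(C6H5) → C:7 H:6
  CH(OCH3) → C:2 H:4 O:1
  CH2 → C:1 H:2
  CH(N(CH3)2) → C:3 H:7 N:1
  CH2 → C:1 H:2
  CH2I → C:1 H:2 I:1
Element totals:
  C: 18
  H: 30
  I: 1
  N: 1
  O: 1
Molecular formula: C18H30INO.
  M = 18(12.0) + 30(1.007825) + 126.904472 + 14.003074 + 15.994915
    = 216.000000 + 30.234750 + 126.904472 + 14.003074 + 15.994915 = 403.137211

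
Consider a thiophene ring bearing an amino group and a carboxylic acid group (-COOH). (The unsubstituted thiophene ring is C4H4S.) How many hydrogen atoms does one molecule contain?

Atom tally by fragment:
  thiophene ring core → C:4 H:4 S:1
  (− 2 ring H displaced by substituents)
  + NH2 → N:1 H:2
  + COOH → C:1 H:1 O:2
Element totals:
  C: 5
  H: 5
  N: 1
  O: 2
  S: 1

5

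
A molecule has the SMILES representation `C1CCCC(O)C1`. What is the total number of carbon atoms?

6

Atom tally by fragment:
  cyclohexane ring core → C:6 H:12
  (− 1 ring H displaced by substituents)
  + OH → O:1 H:1
Element totals:
  C: 6
  H: 12
  O: 1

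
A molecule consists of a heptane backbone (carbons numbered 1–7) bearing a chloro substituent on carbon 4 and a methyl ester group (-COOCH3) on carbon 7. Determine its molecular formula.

C9H17ClO2

Atom tally by fragment:
  CH3 → C:1 H:3
  CH2 → C:1 H:2
  CH2 → C:1 H:2
  CH(Cl) → C:1 H:1 Cl:1
  CH2 → C:1 H:2
  CH2 → C:1 H:2
  CH2COOCH3 → C:3 H:5 O:2
Element totals:
  C: 9
  H: 17
  Cl: 1
  O: 2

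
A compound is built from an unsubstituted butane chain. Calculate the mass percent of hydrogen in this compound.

17.34%

Atom tally by fragment:
  CH3 → C:1 H:3
  CH2 → C:1 H:2
  CH2 → C:1 H:2
  CH3 → C:1 H:3
Element totals:
  C: 4
  H: 10
Molecular formula: C4H10.
Molar mass = 58.124 g/mol.
Mass from H: 10 × 1.008 = 10.080 g/mol.
%H = 10.080 / 58.124 × 100 = 17.34%.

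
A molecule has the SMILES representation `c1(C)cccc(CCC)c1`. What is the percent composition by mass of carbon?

Atom tally by fragment:
  benzene ring core → C:6 H:6
  (− 2 ring H displaced by substituents)
  + CH3 → C:1 H:3
  + CH2CH2CH3 → C:3 H:7
Element totals:
  C: 10
  H: 14
Molecular formula: C10H14.
Molar mass = 134.222 g/mol.
Mass from C: 10 × 12.011 = 120.110 g/mol.
%C = 120.110 / 134.222 × 100 = 89.49%.

89.49%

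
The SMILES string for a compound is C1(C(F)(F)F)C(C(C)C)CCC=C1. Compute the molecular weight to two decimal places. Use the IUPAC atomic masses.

Atom tally by fragment:
  cyclohexene ring core → C:6 H:10
  (− 2 ring H displaced by substituents)
  + CF3 → C:1 F:3
  + CH(CH3)2 → C:3 H:7
Element totals:
  C: 10
  H: 15
  F: 3
Molecular formula: C10H15F3.
  M = 10(12.011) + 15(1.008) + 3(18.998)
    = 120.110 + 15.120 + 56.994 = 192.224

192.22 g/mol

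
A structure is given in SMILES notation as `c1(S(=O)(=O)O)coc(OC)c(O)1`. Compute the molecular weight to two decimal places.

194.16 g/mol

Atom tally by fragment:
  furan ring core → C:4 H:4 O:1
  (− 3 ring H displaced by substituents)
  + SO3H → S:1 O:3 H:1
  + OCH3 → C:1 H:3 O:1
  + OH → O:1 H:1
Element totals:
  C: 5
  H: 6
  O: 6
  S: 1
Molecular formula: C5H6O6S.
  M = 5(12.011) + 6(1.008) + 6(15.999) + 32.06
    = 60.055 + 6.048 + 95.994 + 32.060 = 194.157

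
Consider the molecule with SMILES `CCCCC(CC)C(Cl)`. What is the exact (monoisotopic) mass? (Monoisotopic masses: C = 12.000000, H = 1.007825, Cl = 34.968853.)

148.1019

Atom tally by fragment:
  CH3 → C:1 H:3
  CH2 → C:1 H:2
  CH2 → C:1 H:2
  CH2 → C:1 H:2
  CH(C2H5) → C:3 H:6
  CH2Cl → C:1 H:2 Cl:1
Element totals:
  C: 8
  H: 17
  Cl: 1
Molecular formula: C8H17Cl.
  M = 8(12.0) + 17(1.007825) + 34.968853
    = 96.000000 + 17.133025 + 34.968853 = 148.101878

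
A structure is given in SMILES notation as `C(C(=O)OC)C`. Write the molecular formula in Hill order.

Atom tally by fragment:
  CH3OOCCH2 → C:3 H:5 O:2
  CH3 → C:1 H:3
Element totals:
  C: 4
  H: 8
  O: 2

C4H8O2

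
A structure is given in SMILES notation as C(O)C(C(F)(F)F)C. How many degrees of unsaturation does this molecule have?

Atom tally by fragment:
  HOCH2 → C:1 H:3 O:1
  CH(CF3) → C:2 H:1 F:3
  CH3 → C:1 H:3
Element totals:
  C: 4
  H: 7
  F: 3
  O: 1
Molecular formula: C4H7F3O.
DoU = (2C + 2 + N − H − X) / 2 = (2·4 + 2 + 0 − 7 − 3) / 2 = 0.

0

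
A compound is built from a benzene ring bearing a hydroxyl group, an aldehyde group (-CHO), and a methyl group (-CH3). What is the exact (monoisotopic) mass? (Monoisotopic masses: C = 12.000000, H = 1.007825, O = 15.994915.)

Atom tally by fragment:
  benzene ring core → C:6 H:6
  (− 3 ring H displaced by substituents)
  + OH → O:1 H:1
  + CHO → C:1 H:1 O:1
  + CH3 → C:1 H:3
Element totals:
  C: 8
  H: 8
  O: 2
Molecular formula: C8H8O2.
  M = 8(12.0) + 8(1.007825) + 2(15.994915)
    = 96.000000 + 8.062600 + 31.989830 = 136.052430

136.0524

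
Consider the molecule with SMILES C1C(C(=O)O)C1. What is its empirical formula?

Atom tally by fragment:
  cyclopropane ring core → C:3 H:6
  (− 1 ring H displaced by substituents)
  + COOH → C:1 H:1 O:2
Element totals:
  C: 4
  H: 6
  O: 2
Molecular formula: C4H6O2.
gcd of subscripts = 2; dividing each by 2:
  C: 4/2 = 2
  H: 6/2 = 3
  O: 2/2 = 1

C2H3O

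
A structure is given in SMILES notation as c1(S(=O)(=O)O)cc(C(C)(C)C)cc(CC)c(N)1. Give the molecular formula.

Atom tally by fragment:
  benzene ring core → C:6 H:6
  (− 4 ring H displaced by substituents)
  + SO3H → S:1 O:3 H:1
  + C(CH3)3 → C:4 H:9
  + C2H5 → C:2 H:5
  + NH2 → N:1 H:2
Element totals:
  C: 12
  H: 19
  N: 1
  O: 3
  S: 1

C12H19NO3S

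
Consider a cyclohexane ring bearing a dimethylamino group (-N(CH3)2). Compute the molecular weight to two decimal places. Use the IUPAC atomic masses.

127.23 g/mol

Atom tally by fragment:
  cyclohexane ring core → C:6 H:12
  (− 1 ring H displaced by substituents)
  + N(CH3)2 → N:1 C:2 H:6
Element totals:
  C: 8
  H: 17
  N: 1
Molecular formula: C8H17N.
  M = 8(12.011) + 17(1.008) + 14.007
    = 96.088 + 17.136 + 14.007 = 127.231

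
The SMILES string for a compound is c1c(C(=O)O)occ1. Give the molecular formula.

C5H4O3

Atom tally by fragment:
  furan ring core → C:4 H:4 O:1
  (− 1 ring H displaced by substituents)
  + COOH → C:1 H:1 O:2
Element totals:
  C: 5
  H: 4
  O: 3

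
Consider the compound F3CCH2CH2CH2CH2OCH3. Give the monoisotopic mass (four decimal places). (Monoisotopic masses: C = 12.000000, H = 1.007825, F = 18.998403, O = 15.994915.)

Element totals:
  C: 6
  H: 11
  F: 3
  O: 1
Molecular formula: C6H11F3O.
  M = 6(12.0) + 11(1.007825) + 3(18.998403) + 15.994915
    = 72.000000 + 11.086075 + 56.995209 + 15.994915 = 156.076199

156.0762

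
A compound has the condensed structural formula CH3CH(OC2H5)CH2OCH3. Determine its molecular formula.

Atom tally by fragment:
  CH3 → C:1 H:3
  CH(OC2H5) → C:3 H:6 O:1
  CH2OCH3 → C:2 H:5 O:1
Element totals:
  C: 6
  H: 14
  O: 2

C6H14O2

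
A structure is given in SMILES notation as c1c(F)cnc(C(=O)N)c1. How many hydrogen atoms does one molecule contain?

5

Atom tally by fragment:
  pyridine ring core → C:5 H:5 N:1
  (− 2 ring H displaced by substituents)
  + F → F:1
  + CONH2 → C:1 H:2 O:1 N:1
Element totals:
  C: 6
  H: 5
  F: 1
  N: 2
  O: 1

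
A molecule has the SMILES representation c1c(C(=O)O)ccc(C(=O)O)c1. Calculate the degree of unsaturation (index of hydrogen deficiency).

6

Atom tally by fragment:
  benzene ring core → C:6 H:6
  (− 2 ring H displaced by substituents)
  + COOH → C:1 H:1 O:2
  + COOH → C:1 H:1 O:2
Element totals:
  C: 8
  H: 6
  O: 4
Molecular formula: C8H6O4.
DoU = (2C + 2 + N − H − X) / 2 = (2·8 + 2 + 0 − 6 − 0) / 2 = 6.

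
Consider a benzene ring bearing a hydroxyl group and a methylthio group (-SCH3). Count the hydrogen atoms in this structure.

Atom tally by fragment:
  benzene ring core → C:6 H:6
  (− 2 ring H displaced by substituents)
  + OH → O:1 H:1
  + SCH3 → C:1 H:3 S:1
Element totals:
  C: 7
  H: 8
  O: 1
  S: 1

8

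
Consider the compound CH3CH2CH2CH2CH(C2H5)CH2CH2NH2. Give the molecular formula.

Atom tally by fragment:
  CH3 → C:1 H:3
  CH2 → C:1 H:2
  CH2 → C:1 H:2
  CH2 → C:1 H:2
  CH(C2H5) → C:3 H:6
  CH2 → C:1 H:2
  CH2NH2 → C:1 H:4 N:1
Element totals:
  C: 9
  H: 21
  N: 1

C9H21N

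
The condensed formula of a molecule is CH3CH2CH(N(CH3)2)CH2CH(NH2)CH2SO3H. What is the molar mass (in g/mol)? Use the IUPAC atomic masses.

Atom tally by fragment:
  CH3 → C:1 H:3
  CH2 → C:1 H:2
  CH(N(CH3)2) → C:3 H:7 N:1
  CH2 → C:1 H:2
  CH(NH2) → C:1 H:3 N:1
  CH2SO3H → C:1 H:3 S:1 O:3
Element totals:
  C: 8
  H: 20
  N: 2
  O: 3
  S: 1
Molecular formula: C8H20N2O3S.
  M = 8(12.011) + 20(1.008) + 2(14.007) + 3(15.999) + 32.06
    = 96.088 + 20.160 + 28.014 + 47.997 + 32.060 = 224.319

224.32 g/mol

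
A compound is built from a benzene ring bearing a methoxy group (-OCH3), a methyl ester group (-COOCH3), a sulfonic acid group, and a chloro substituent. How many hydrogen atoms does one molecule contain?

Atom tally by fragment:
  benzene ring core → C:6 H:6
  (− 4 ring H displaced by substituents)
  + OCH3 → C:1 H:3 O:1
  + COOCH3 → C:2 H:3 O:2
  + SO3H → S:1 O:3 H:1
  + Cl → Cl:1
Element totals:
  C: 9
  H: 9
  Cl: 1
  O: 6
  S: 1

9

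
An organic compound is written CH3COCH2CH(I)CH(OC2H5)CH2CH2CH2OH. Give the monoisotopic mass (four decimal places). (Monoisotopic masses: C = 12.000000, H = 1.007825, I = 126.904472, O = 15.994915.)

Atom tally by fragment:
  CH3COCH2 → C:3 H:5 O:1
  CH(I) → C:1 H:1 I:1
  CH(OC2H5) → C:3 H:6 O:1
  CH2 → C:1 H:2
  CH2 → C:1 H:2
  CH2OH → C:1 H:3 O:1
Element totals:
  C: 10
  H: 19
  I: 1
  O: 3
Molecular formula: C10H19IO3.
  M = 10(12.0) + 19(1.007825) + 126.904472 + 3(15.994915)
    = 120.000000 + 19.148675 + 126.904472 + 47.984745 = 314.037892

314.0379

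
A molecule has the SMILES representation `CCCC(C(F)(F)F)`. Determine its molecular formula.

C5H9F3

Atom tally by fragment:
  CH3 → C:1 H:3
  CH2 → C:1 H:2
  CH2 → C:1 H:2
  CH2CF3 → C:2 H:2 F:3
Element totals:
  C: 5
  H: 9
  F: 3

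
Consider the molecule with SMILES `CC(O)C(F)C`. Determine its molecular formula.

Atom tally by fragment:
  CH3 → C:1 H:3
  CH(OH) → C:1 H:2 O:1
  CH(F) → C:1 H:1 F:1
  CH3 → C:1 H:3
Element totals:
  C: 4
  H: 9
  F: 1
  O: 1

C4H9FO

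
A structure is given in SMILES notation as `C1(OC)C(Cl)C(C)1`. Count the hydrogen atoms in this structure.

Atom tally by fragment:
  cyclopropane ring core → C:3 H:6
  (− 3 ring H displaced by substituents)
  + OCH3 → C:1 H:3 O:1
  + Cl → Cl:1
  + CH3 → C:1 H:3
Element totals:
  C: 5
  H: 9
  Cl: 1
  O: 1

9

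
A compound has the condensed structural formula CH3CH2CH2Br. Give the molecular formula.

Atom tally by fragment:
  CH3 → C:1 H:3
  CH2 → C:1 H:2
  CH2Br → C:1 H:2 Br:1
Element totals:
  C: 3
  H: 7
  Br: 1

C3H7Br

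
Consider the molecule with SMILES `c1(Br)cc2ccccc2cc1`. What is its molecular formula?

Atom tally by fragment:
  naphthalene ring system core → C:10 H:8
  (− 1 ring H displaced by substituents)
  + Br → Br:1
Element totals:
  C: 10
  H: 7
  Br: 1

C10H7Br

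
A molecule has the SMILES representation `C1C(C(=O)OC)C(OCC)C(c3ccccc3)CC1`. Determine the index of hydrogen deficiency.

6

Atom tally by fragment:
  cyclohexane ring core → C:6 H:12
  (− 3 ring H displaced by substituents)
  + COOCH3 → C:2 H:3 O:2
  + OC2H5 → C:2 H:5 O:1
  + C6H5 → C:6 H:5
Element totals:
  C: 16
  H: 22
  O: 3
Molecular formula: C16H22O3.
DoU = (2C + 2 + N − H − X) / 2 = (2·16 + 2 + 0 − 22 − 0) / 2 = 6.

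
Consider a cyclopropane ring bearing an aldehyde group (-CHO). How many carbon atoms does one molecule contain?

Atom tally by fragment:
  cyclopropane ring core → C:3 H:6
  (− 1 ring H displaced by substituents)
  + CHO → C:1 H:1 O:1
Element totals:
  C: 4
  H: 6
  O: 1

4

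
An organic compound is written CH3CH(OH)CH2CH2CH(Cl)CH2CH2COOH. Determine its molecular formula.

Atom tally by fragment:
  CH3 → C:1 H:3
  CH(OH) → C:1 H:2 O:1
  CH2 → C:1 H:2
  CH2 → C:1 H:2
  CH(Cl) → C:1 H:1 Cl:1
  CH2 → C:1 H:2
  CH2COOH → C:2 H:3 O:2
Element totals:
  C: 8
  H: 15
  Cl: 1
  O: 3

C8H15ClO3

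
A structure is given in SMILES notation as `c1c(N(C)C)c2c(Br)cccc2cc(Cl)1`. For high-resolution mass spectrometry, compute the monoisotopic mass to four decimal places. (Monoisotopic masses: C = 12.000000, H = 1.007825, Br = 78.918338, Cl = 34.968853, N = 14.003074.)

Atom tally by fragment:
  naphthalene ring system core → C:10 H:8
  (− 3 ring H displaced by substituents)
  + N(CH3)2 → N:1 C:2 H:6
  + Br → Br:1
  + Cl → Cl:1
Element totals:
  C: 12
  H: 11
  Br: 1
  Cl: 1
  N: 1
Molecular formula: C12H11BrClN.
  M = 12(12.0) + 11(1.007825) + 78.918338 + 34.968853 + 14.003074
    = 144.000000 + 11.086075 + 78.918338 + 34.968853 + 14.003074 = 282.976340

282.9763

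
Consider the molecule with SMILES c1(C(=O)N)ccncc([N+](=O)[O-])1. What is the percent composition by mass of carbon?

Atom tally by fragment:
  pyridine ring core → C:5 H:5 N:1
  (− 2 ring H displaced by substituents)
  + CONH2 → C:1 H:2 O:1 N:1
  + NO2 → N:1 O:2
Element totals:
  C: 6
  H: 5
  N: 3
  O: 3
Molecular formula: C6H5N3O3.
Molar mass = 167.124 g/mol.
Mass from C: 6 × 12.011 = 72.066 g/mol.
%C = 72.066 / 167.124 × 100 = 43.12%.

43.12%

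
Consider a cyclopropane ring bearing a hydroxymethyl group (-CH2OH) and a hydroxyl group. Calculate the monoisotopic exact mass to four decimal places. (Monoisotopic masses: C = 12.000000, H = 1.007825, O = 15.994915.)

Atom tally by fragment:
  cyclopropane ring core → C:3 H:6
  (− 2 ring H displaced by substituents)
  + CH2OH → C:1 H:3 O:1
  + OH → O:1 H:1
Element totals:
  C: 4
  H: 8
  O: 2
Molecular formula: C4H8O2.
  M = 4(12.0) + 8(1.007825) + 2(15.994915)
    = 48.000000 + 8.062600 + 31.989830 = 88.052430

88.0524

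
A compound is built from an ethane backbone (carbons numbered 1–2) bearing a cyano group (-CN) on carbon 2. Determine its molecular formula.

Atom tally by fragment:
  CH3 → C:1 H:3
  CH2CN → C:2 H:2 N:1
Element totals:
  C: 3
  H: 5
  N: 1

C3H5N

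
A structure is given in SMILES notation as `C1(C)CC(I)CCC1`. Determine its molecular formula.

Atom tally by fragment:
  cyclohexane ring core → C:6 H:12
  (− 2 ring H displaced by substituents)
  + CH3 → C:1 H:3
  + I → I:1
Element totals:
  C: 7
  H: 13
  I: 1

C7H13I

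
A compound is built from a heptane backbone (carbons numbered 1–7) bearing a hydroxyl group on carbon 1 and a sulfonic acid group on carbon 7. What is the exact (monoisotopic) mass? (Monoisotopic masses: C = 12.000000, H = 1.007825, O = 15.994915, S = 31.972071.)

Atom tally by fragment:
  HOCH2 → C:1 H:3 O:1
  CH2 → C:1 H:2
  CH2 → C:1 H:2
  CH2 → C:1 H:2
  CH2 → C:1 H:2
  CH2 → C:1 H:2
  CH2SO3H → C:1 H:3 S:1 O:3
Element totals:
  C: 7
  H: 16
  O: 4
  S: 1
Molecular formula: C7H16O4S.
  M = 7(12.0) + 16(1.007825) + 4(15.994915) + 31.972071
    = 84.000000 + 16.125200 + 63.979660 + 31.972071 = 196.076931

196.0769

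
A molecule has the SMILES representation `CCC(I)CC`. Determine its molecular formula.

Atom tally by fragment:
  CH3 → C:1 H:3
  CH2 → C:1 H:2
  CH(I) → C:1 H:1 I:1
  CH2 → C:1 H:2
  CH3 → C:1 H:3
Element totals:
  C: 5
  H: 11
  I: 1

C5H11I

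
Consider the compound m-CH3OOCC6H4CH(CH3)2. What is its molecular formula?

C11H14O2

Element totals:
  C: 11
  H: 14
  O: 2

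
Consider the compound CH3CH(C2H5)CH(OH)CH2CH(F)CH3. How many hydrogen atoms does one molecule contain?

17

Atom tally by fragment:
  CH3 → C:1 H:3
  CH(C2H5) → C:3 H:6
  CH(OH) → C:1 H:2 O:1
  CH2 → C:1 H:2
  CH(F) → C:1 H:1 F:1
  CH3 → C:1 H:3
Element totals:
  C: 8
  H: 17
  F: 1
  O: 1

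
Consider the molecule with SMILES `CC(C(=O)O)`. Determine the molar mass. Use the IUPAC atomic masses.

74.08 g/mol

Atom tally by fragment:
  CH3 → C:1 H:3
  CH2COOH → C:2 H:3 O:2
Element totals:
  C: 3
  H: 6
  O: 2
Molecular formula: C3H6O2.
  M = 3(12.011) + 6(1.008) + 2(15.999)
    = 36.033 + 6.048 + 31.998 = 74.079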